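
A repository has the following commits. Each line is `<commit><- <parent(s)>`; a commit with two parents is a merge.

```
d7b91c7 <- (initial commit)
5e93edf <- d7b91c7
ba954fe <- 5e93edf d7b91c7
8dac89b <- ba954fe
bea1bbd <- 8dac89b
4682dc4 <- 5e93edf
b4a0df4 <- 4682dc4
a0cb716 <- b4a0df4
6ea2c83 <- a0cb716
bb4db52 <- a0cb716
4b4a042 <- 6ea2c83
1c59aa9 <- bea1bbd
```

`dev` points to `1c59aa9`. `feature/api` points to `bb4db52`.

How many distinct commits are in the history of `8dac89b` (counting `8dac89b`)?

4

Walking parent pointers from 8dac89b: reachable set = {5e93edf, 8dac89b, ba954fe, d7b91c7}.
That is 4 commits.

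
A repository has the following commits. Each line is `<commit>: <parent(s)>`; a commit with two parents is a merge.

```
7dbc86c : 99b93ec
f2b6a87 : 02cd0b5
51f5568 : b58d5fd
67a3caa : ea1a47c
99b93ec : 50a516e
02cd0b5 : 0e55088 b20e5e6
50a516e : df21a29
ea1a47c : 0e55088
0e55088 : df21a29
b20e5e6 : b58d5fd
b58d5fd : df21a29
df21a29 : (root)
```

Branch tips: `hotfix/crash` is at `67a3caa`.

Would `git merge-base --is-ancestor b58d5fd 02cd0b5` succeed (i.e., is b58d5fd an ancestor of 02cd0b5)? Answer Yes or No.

Yes

Ancestors of 02cd0b5 (commits reachable by following parents): {02cd0b5, 0e55088, b20e5e6, b58d5fd, df21a29}.
b58d5fd is in that set, so it is an ancestor of 02cd0b5.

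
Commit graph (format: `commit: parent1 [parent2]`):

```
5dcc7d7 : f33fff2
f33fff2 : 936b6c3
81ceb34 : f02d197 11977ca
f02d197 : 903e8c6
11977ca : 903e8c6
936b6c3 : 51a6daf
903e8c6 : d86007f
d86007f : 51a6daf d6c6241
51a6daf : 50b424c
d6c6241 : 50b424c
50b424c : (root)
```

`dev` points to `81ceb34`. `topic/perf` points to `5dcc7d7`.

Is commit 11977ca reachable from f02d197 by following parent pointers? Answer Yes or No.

Ancestors of f02d197: {50b424c, 51a6daf, 903e8c6, d6c6241, d86007f, f02d197}.
11977ca is not in that set, so it is not an ancestor of f02d197.

No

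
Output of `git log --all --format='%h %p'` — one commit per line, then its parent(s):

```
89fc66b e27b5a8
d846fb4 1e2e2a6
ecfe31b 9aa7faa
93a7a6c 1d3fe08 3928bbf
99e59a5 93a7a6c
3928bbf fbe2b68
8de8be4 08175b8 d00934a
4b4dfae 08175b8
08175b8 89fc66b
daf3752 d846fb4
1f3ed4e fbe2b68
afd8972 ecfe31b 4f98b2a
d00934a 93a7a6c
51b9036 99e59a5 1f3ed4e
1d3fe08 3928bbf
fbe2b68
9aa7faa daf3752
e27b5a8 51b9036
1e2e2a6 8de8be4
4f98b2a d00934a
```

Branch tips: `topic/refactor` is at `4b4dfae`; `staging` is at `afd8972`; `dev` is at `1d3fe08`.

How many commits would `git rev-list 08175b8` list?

10

Walking parent pointers from 08175b8: reachable set = {08175b8, 1d3fe08, 1f3ed4e, 3928bbf, 51b9036, 89fc66b, 93a7a6c, 99e59a5, e27b5a8, fbe2b68}.
That is 10 commits.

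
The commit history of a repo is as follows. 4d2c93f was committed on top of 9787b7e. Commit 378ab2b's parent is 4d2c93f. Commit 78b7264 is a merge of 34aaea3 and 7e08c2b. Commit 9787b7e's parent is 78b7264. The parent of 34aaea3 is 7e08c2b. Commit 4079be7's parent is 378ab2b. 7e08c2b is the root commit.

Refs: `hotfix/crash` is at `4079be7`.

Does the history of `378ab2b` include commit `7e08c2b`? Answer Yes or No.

Yes

Ancestors of 378ab2b (commits reachable by following parents): {34aaea3, 378ab2b, 4d2c93f, 78b7264, 7e08c2b, 9787b7e}.
7e08c2b is in that set, so it is an ancestor of 378ab2b.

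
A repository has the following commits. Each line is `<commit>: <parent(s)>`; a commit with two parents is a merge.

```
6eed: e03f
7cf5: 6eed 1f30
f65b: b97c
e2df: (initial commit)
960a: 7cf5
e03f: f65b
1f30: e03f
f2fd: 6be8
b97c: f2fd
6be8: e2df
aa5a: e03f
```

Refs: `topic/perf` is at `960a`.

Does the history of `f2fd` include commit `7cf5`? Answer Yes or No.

Ancestors of f2fd: {6be8, e2df, f2fd}.
7cf5 is not in that set, so it is not an ancestor of f2fd.

No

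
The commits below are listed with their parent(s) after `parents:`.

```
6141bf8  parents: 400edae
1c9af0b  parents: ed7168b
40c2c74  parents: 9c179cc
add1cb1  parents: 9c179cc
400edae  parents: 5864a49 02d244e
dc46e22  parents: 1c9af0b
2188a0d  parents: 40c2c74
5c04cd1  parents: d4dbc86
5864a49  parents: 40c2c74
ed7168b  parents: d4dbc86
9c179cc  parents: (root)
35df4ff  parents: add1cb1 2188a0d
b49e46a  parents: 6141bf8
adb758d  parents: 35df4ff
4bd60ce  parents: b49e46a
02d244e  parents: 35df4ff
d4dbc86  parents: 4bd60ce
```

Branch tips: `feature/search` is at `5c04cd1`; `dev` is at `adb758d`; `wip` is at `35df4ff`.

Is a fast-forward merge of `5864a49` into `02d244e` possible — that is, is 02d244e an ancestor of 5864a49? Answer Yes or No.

No

A fast-forward from 02d244e to 5864a49 is possible iff 02d244e is an ancestor of 5864a49.
Ancestors of 5864a49: {40c2c74, 5864a49, 9c179cc}.
02d244e is not among them, so fast-forward is not possible.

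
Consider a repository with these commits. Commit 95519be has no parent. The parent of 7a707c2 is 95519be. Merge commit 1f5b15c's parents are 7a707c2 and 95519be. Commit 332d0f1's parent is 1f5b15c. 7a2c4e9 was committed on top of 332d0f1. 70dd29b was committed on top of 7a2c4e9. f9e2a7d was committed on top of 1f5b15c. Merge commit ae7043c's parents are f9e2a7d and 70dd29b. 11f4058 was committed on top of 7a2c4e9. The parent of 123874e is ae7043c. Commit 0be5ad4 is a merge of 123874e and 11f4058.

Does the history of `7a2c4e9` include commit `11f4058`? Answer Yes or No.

No

Ancestors of 7a2c4e9: {1f5b15c, 332d0f1, 7a2c4e9, 7a707c2, 95519be}.
11f4058 is not in that set, so it is not an ancestor of 7a2c4e9.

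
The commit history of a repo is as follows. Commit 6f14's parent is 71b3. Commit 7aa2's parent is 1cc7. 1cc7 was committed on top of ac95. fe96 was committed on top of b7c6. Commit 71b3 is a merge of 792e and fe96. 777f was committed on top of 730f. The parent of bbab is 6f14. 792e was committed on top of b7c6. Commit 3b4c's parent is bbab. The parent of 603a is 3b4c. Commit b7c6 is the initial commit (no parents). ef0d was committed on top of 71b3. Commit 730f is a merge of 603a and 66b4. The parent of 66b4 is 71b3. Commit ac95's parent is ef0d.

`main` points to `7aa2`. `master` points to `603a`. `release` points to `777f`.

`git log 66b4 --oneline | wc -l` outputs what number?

Walking parent pointers from 66b4: reachable set = {66b4, 71b3, 792e, b7c6, fe96}.
That is 5 commits.

5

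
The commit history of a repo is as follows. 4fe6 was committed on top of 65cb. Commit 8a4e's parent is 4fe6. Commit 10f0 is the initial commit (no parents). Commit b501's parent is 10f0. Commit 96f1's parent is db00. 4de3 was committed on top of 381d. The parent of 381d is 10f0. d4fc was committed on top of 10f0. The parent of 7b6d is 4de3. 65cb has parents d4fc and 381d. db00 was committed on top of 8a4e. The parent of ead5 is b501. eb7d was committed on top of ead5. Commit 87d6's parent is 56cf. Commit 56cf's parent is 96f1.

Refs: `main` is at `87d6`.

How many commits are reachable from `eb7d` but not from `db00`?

3

Reachable from eb7d: {10f0, b501, ead5, eb7d}.
Reachable from db00: {10f0, 381d, 4fe6, 65cb, 8a4e, d4fc, db00}.
In eb7d's history but not db00's: {b501, ead5, eb7d} — 3 commits.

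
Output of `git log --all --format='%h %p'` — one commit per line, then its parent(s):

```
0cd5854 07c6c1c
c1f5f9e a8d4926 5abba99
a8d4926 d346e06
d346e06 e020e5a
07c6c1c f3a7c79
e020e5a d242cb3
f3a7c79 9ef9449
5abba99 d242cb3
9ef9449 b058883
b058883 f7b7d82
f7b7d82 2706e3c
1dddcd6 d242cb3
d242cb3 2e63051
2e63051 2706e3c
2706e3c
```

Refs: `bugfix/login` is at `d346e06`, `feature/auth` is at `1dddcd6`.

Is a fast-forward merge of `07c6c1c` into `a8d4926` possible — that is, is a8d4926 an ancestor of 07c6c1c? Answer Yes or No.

A fast-forward from a8d4926 to 07c6c1c is possible iff a8d4926 is an ancestor of 07c6c1c.
Ancestors of 07c6c1c: {07c6c1c, 2706e3c, 9ef9449, b058883, f3a7c79, f7b7d82}.
a8d4926 is not among them, so fast-forward is not possible.

No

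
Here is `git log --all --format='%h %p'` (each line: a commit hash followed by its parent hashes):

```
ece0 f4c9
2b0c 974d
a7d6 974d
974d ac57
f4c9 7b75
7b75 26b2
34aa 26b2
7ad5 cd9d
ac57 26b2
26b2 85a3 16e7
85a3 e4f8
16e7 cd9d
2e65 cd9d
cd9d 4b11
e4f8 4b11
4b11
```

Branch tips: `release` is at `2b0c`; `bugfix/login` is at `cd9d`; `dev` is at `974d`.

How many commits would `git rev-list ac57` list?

Walking parent pointers from ac57: reachable set = {16e7, 26b2, 4b11, 85a3, ac57, cd9d, e4f8}.
That is 7 commits.

7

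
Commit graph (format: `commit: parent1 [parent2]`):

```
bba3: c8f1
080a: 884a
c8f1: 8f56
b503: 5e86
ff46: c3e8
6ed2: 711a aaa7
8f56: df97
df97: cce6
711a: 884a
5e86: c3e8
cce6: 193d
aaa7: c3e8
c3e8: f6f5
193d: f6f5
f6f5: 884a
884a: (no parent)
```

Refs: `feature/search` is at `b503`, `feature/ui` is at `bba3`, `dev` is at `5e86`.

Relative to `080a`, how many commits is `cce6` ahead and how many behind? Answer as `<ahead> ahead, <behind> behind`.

Reachable from cce6: {193d, 884a, cce6, f6f5}.
Reachable from 080a: {080a, 884a}.
Only in cce6's history (ahead): {193d, cce6, f6f5} — 3.
Only in 080a's history (behind): {080a} — 1.

3 ahead, 1 behind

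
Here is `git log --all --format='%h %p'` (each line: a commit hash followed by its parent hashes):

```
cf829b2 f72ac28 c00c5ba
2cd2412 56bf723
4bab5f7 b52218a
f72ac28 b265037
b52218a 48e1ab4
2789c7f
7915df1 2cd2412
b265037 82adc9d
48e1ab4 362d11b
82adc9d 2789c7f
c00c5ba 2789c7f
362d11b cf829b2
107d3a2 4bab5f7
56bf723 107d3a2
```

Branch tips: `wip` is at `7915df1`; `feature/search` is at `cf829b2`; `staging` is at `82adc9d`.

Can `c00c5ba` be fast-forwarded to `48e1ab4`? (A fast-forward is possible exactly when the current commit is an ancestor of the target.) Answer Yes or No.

Yes

A fast-forward from c00c5ba to 48e1ab4 is possible iff c00c5ba is an ancestor of 48e1ab4.
Ancestors of 48e1ab4: {2789c7f, 362d11b, 48e1ab4, 82adc9d, b265037, c00c5ba, cf829b2, f72ac28}.
c00c5ba is among them, so fast-forward is possible.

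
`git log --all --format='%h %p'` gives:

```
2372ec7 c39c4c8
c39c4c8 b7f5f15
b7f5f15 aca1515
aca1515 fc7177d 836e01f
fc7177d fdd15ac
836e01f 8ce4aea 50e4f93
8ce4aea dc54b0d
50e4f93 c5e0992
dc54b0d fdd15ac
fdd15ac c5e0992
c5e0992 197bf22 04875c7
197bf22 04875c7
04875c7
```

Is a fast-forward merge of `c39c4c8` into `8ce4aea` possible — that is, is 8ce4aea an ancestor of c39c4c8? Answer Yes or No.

Yes

A fast-forward from 8ce4aea to c39c4c8 is possible iff 8ce4aea is an ancestor of c39c4c8.
Ancestors of c39c4c8: {04875c7, 197bf22, 50e4f93, 836e01f, 8ce4aea, aca1515, b7f5f15, c39c4c8, c5e0992, dc54b0d, fc7177d, fdd15ac}.
8ce4aea is among them, so fast-forward is possible.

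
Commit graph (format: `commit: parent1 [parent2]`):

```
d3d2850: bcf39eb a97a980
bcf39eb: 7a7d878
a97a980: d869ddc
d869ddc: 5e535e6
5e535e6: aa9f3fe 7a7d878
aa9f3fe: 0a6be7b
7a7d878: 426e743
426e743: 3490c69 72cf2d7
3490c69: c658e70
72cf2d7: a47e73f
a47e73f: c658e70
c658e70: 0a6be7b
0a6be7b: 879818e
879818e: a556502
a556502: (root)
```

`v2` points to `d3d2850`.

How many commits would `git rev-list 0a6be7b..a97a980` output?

Reachable from a97a980: {0a6be7b, 3490c69, 426e743, 5e535e6, 72cf2d7, 7a7d878, 879818e, a47e73f, a556502, a97a980, aa9f3fe, c658e70, d869ddc}.
Reachable from 0a6be7b: {0a6be7b, 879818e, a556502}.
In a97a980's history but not 0a6be7b's: {3490c69, 426e743, 5e535e6, 72cf2d7, 7a7d878, a47e73f, a97a980, aa9f3fe, c658e70, d869ddc} — 10 commits.

10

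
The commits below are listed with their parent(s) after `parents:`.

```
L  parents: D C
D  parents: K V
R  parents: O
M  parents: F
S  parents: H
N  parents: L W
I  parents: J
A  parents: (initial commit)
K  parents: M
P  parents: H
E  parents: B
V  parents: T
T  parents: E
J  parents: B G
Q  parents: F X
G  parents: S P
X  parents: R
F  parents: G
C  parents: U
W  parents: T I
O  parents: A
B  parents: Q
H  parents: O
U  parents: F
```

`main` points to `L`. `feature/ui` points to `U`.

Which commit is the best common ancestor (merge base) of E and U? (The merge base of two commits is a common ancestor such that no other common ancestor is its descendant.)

F

Ancestors of E: {A, B, E, F, G, H, O, P, Q, R, S, X}.
Ancestors of U: {A, F, G, H, O, P, S, U}.
Common ancestors: {A, F, G, H, O, P, S}.
Among these, F is not an ancestor of any other common ancestor — it is the merge base.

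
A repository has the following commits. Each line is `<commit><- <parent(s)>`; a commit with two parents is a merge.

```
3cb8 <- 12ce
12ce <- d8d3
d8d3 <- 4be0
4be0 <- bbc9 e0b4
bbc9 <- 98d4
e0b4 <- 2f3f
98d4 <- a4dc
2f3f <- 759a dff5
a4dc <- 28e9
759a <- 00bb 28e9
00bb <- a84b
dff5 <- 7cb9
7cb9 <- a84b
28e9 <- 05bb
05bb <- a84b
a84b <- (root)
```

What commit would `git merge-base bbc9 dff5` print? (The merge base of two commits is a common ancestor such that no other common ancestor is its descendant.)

a84b

Ancestors of bbc9: {05bb, 28e9, 98d4, a4dc, a84b, bbc9}.
Ancestors of dff5: {7cb9, a84b, dff5}.
Common ancestors: {a84b}.
The only common ancestor is a84b, so it is the merge base.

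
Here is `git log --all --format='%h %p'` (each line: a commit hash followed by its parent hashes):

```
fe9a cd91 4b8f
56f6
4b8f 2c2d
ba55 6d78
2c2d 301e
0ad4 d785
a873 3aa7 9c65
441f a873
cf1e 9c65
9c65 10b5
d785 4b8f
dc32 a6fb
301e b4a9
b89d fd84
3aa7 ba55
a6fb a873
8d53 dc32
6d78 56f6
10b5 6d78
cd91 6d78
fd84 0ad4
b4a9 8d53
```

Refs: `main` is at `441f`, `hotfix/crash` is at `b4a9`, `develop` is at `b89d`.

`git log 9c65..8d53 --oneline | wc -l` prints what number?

Reachable from 8d53: {10b5, 3aa7, 56f6, 6d78, 8d53, 9c65, a6fb, a873, ba55, dc32}.
Reachable from 9c65: {10b5, 56f6, 6d78, 9c65}.
In 8d53's history but not 9c65's: {3aa7, 8d53, a6fb, a873, ba55, dc32} — 6 commits.

6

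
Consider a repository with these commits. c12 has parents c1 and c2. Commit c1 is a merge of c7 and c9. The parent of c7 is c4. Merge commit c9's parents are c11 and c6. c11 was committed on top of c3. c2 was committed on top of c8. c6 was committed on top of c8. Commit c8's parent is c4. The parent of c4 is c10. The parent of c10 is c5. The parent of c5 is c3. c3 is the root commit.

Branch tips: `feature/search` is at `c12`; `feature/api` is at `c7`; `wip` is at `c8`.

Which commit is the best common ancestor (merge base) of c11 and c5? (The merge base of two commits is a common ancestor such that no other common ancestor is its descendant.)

Ancestors of c11: {c11, c3}.
Ancestors of c5: {c3, c5}.
Common ancestors: {c3}.
The only common ancestor is c3, so it is the merge base.

c3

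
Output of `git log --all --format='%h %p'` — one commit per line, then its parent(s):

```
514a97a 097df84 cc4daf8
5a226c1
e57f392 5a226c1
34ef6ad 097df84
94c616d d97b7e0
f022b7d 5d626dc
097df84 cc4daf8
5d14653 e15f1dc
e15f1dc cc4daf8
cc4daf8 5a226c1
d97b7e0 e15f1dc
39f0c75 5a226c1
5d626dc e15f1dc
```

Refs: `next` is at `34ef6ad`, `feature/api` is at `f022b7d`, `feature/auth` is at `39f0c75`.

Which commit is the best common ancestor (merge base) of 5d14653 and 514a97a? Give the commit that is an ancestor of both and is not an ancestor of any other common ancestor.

cc4daf8

Ancestors of 5d14653: {5a226c1, 5d14653, cc4daf8, e15f1dc}.
Ancestors of 514a97a: {097df84, 514a97a, 5a226c1, cc4daf8}.
Common ancestors: {5a226c1, cc4daf8}.
Among these, cc4daf8 is not an ancestor of any other common ancestor — it is the merge base.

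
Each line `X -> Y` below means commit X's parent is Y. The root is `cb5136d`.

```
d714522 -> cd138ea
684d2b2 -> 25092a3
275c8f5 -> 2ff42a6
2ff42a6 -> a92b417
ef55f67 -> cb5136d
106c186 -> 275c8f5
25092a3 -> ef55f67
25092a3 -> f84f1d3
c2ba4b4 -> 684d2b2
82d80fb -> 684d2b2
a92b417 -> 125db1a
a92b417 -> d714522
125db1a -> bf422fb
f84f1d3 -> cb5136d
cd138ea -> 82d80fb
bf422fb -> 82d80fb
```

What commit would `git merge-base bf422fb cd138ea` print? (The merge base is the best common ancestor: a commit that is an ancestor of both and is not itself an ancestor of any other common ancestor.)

Ancestors of bf422fb: {25092a3, 684d2b2, 82d80fb, bf422fb, cb5136d, ef55f67, f84f1d3}.
Ancestors of cd138ea: {25092a3, 684d2b2, 82d80fb, cb5136d, cd138ea, ef55f67, f84f1d3}.
Common ancestors: {25092a3, 684d2b2, 82d80fb, cb5136d, ef55f67, f84f1d3}.
Among these, 82d80fb is not an ancestor of any other common ancestor — it is the merge base.

82d80fb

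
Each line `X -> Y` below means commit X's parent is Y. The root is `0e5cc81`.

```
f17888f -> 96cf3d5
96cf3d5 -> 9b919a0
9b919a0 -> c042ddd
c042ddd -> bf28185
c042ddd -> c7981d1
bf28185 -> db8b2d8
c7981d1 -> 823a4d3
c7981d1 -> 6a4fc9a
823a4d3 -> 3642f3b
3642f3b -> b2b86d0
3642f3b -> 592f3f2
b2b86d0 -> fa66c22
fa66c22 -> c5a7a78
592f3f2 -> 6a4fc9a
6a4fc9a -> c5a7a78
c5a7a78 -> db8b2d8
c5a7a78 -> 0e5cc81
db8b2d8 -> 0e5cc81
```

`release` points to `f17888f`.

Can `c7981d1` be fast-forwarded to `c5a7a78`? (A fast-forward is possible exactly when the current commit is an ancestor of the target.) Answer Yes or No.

A fast-forward from c7981d1 to c5a7a78 is possible iff c7981d1 is an ancestor of c5a7a78.
Ancestors of c5a7a78: {0e5cc81, c5a7a78, db8b2d8}.
c7981d1 is not among them, so fast-forward is not possible.

No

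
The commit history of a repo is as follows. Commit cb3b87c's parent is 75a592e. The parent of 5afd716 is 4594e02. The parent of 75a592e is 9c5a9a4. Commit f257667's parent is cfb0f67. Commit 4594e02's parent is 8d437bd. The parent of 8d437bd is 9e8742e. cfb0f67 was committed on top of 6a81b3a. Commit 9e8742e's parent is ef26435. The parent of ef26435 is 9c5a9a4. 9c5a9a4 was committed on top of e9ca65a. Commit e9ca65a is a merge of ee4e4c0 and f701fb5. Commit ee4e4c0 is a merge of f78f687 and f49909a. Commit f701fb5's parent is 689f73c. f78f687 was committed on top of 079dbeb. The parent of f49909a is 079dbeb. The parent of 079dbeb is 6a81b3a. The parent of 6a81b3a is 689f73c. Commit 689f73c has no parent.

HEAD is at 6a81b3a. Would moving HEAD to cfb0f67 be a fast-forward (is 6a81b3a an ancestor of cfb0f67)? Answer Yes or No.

A fast-forward from 6a81b3a to cfb0f67 is possible iff 6a81b3a is an ancestor of cfb0f67.
Ancestors of cfb0f67: {689f73c, 6a81b3a, cfb0f67}.
6a81b3a is among them, so fast-forward is possible.

Yes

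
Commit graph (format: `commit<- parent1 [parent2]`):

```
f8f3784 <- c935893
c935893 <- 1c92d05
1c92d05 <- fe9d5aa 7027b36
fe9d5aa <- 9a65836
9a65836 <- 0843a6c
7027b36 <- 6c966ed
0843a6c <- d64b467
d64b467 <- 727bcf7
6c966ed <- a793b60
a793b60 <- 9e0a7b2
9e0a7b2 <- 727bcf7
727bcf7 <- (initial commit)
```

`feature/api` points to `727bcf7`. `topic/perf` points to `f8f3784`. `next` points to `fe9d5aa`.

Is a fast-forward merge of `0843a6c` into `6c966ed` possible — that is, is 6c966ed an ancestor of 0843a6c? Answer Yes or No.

A fast-forward from 6c966ed to 0843a6c is possible iff 6c966ed is an ancestor of 0843a6c.
Ancestors of 0843a6c: {0843a6c, 727bcf7, d64b467}.
6c966ed is not among them, so fast-forward is not possible.

No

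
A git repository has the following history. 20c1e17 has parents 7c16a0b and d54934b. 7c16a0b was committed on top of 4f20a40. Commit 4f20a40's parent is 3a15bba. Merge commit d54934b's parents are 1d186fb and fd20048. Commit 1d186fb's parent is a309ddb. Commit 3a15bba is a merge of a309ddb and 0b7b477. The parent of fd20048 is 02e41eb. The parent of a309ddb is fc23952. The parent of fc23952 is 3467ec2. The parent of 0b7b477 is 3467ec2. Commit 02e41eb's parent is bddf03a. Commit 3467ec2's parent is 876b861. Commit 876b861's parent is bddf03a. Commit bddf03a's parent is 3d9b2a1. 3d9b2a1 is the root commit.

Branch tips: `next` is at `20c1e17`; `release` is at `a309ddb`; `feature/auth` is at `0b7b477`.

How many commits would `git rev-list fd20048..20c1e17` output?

11

Reachable from 20c1e17: {02e41eb, 0b7b477, 1d186fb, 20c1e17, 3467ec2, 3a15bba, 3d9b2a1, 4f20a40, 7c16a0b, 876b861, a309ddb, bddf03a, d54934b, fc23952, fd20048}.
Reachable from fd20048: {02e41eb, 3d9b2a1, bddf03a, fd20048}.
In 20c1e17's history but not fd20048's: {0b7b477, 1d186fb, 20c1e17, 3467ec2, 3a15bba, 4f20a40, 7c16a0b, 876b861, a309ddb, d54934b, fc23952} — 11 commits.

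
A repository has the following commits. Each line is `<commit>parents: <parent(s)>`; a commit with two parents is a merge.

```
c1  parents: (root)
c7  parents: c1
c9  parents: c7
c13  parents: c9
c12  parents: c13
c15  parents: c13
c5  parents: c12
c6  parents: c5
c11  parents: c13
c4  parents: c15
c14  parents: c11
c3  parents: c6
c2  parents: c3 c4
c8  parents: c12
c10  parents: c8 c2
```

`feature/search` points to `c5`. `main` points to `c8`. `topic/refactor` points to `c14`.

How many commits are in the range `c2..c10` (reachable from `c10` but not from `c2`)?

2

Reachable from c10: {c1, c10, c12, c13, c15, c2, c3, c4, c5, c6, c7, c8, c9}.
Reachable from c2: {c1, c12, c13, c15, c2, c3, c4, c5, c6, c7, c9}.
In c10's history but not c2's: {c10, c8} — 2 commits.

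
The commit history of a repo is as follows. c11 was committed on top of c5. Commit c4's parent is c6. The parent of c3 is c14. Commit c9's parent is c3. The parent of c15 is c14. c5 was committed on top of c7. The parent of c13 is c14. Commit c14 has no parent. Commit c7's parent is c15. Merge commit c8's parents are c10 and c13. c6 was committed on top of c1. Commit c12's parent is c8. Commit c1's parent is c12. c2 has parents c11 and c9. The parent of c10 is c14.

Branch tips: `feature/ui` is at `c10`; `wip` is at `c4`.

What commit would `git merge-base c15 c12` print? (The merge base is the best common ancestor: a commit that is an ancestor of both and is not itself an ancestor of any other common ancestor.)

Ancestors of c15: {c14, c15}.
Ancestors of c12: {c10, c12, c13, c14, c8}.
Common ancestors: {c14}.
The only common ancestor is c14, so it is the merge base.

c14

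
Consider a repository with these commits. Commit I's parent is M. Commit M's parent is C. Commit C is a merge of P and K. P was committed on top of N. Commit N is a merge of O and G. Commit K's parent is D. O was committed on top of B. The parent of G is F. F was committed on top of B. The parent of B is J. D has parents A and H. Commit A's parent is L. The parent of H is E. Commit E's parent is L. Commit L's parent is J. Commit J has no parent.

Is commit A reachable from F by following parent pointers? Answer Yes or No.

Ancestors of F: {B, F, J}.
A is not in that set, so it is not an ancestor of F.

No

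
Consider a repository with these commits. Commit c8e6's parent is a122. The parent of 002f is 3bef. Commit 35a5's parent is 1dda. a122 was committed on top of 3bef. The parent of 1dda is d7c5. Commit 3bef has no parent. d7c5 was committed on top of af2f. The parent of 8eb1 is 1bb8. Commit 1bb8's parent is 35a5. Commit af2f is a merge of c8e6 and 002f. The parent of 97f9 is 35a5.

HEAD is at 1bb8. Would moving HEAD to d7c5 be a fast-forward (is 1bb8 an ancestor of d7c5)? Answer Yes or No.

A fast-forward from 1bb8 to d7c5 is possible iff 1bb8 is an ancestor of d7c5.
Ancestors of d7c5: {002f, 3bef, a122, af2f, c8e6, d7c5}.
1bb8 is not among them, so fast-forward is not possible.

No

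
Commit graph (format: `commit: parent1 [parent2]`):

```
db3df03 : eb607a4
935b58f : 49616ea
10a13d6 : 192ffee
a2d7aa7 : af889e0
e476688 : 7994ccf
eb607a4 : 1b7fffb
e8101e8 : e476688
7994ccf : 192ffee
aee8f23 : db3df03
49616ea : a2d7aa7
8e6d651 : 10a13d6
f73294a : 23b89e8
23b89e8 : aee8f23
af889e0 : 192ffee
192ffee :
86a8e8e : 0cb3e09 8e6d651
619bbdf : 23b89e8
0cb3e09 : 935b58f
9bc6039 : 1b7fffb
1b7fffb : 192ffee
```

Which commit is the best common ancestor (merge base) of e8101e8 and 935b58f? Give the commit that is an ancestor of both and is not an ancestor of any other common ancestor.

Ancestors of e8101e8: {192ffee, 7994ccf, e476688, e8101e8}.
Ancestors of 935b58f: {192ffee, 49616ea, 935b58f, a2d7aa7, af889e0}.
Common ancestors: {192ffee}.
The only common ancestor is 192ffee, so it is the merge base.

192ffee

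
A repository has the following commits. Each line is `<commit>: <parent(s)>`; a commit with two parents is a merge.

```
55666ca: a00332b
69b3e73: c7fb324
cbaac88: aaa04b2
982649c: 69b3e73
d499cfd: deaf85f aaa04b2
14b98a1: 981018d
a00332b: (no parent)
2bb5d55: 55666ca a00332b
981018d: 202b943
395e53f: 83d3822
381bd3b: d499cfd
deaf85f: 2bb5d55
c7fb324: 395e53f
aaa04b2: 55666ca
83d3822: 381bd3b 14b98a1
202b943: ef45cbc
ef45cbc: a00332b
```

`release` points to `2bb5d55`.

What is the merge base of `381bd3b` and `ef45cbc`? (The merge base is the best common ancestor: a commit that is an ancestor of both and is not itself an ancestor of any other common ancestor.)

Ancestors of 381bd3b: {2bb5d55, 381bd3b, 55666ca, a00332b, aaa04b2, d499cfd, deaf85f}.
Ancestors of ef45cbc: {a00332b, ef45cbc}.
Common ancestors: {a00332b}.
The only common ancestor is a00332b, so it is the merge base.

a00332b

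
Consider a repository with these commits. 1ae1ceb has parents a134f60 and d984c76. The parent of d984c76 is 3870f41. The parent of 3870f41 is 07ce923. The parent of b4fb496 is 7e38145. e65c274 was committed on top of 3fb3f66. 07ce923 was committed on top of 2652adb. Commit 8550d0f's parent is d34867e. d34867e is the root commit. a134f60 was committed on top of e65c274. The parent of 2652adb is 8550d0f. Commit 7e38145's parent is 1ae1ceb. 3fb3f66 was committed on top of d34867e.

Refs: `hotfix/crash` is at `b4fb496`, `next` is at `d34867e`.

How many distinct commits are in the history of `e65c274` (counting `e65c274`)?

Walking parent pointers from e65c274: reachable set = {3fb3f66, d34867e, e65c274}.
That is 3 commits.

3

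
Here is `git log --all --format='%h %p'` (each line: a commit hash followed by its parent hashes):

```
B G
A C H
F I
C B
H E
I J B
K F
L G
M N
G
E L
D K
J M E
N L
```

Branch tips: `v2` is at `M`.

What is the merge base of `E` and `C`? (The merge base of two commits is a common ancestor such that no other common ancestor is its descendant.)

Ancestors of E: {E, G, L}.
Ancestors of C: {B, C, G}.
Common ancestors: {G}.
The only common ancestor is G, so it is the merge base.

G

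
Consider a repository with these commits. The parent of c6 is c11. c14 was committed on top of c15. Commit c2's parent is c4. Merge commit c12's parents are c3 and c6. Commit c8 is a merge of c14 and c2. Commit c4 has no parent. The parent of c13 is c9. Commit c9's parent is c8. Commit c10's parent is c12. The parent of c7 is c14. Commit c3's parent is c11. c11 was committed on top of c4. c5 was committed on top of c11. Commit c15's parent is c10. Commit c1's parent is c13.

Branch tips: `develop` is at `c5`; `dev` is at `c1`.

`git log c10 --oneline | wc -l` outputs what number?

Walking parent pointers from c10: reachable set = {c10, c11, c12, c3, c4, c6}.
That is 6 commits.

6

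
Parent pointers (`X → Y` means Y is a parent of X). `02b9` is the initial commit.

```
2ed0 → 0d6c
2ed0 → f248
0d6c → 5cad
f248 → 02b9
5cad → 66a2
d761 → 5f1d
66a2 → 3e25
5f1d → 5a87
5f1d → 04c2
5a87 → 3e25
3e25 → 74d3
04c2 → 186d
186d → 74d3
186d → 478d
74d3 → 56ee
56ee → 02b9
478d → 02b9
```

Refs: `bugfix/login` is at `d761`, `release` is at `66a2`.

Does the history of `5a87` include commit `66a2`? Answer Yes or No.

Ancestors of 5a87: {02b9, 3e25, 56ee, 5a87, 74d3}.
66a2 is not in that set, so it is not an ancestor of 5a87.

No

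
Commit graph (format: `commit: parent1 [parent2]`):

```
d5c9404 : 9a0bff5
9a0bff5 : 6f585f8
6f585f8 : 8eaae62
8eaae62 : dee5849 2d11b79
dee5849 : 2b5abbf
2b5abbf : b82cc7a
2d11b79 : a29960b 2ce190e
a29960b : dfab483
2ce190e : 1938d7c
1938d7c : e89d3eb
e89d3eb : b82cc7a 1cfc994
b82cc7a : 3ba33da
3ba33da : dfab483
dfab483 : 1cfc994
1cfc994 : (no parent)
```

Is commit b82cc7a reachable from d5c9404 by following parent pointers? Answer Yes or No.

Ancestors of d5c9404 (commits reachable by following parents): {1938d7c, 1cfc994, 2b5abbf, 2ce190e, 2d11b79, 3ba33da, 6f585f8, 8eaae62, 9a0bff5, a29960b, b82cc7a, d5c9404, dee5849, dfab483, e89d3eb}.
b82cc7a is in that set, so it is an ancestor of d5c9404.

Yes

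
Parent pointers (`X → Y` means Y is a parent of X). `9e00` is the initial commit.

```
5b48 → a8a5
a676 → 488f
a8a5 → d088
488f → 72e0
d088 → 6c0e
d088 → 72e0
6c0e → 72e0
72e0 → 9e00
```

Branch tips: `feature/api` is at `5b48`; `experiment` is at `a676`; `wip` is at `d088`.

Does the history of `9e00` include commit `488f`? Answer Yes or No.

No

Ancestors of 9e00: {9e00}.
488f is not in that set, so it is not an ancestor of 9e00.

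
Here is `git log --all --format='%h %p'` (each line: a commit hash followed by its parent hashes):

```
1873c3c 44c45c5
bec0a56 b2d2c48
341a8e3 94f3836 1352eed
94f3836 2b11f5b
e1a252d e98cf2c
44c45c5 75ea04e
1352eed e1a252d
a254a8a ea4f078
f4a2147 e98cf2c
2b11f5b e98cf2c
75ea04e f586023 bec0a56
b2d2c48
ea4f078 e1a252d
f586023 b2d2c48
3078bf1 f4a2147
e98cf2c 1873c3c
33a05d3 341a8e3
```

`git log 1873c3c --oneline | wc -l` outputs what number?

6

Walking parent pointers from 1873c3c: reachable set = {1873c3c, 44c45c5, 75ea04e, b2d2c48, bec0a56, f586023}.
That is 6 commits.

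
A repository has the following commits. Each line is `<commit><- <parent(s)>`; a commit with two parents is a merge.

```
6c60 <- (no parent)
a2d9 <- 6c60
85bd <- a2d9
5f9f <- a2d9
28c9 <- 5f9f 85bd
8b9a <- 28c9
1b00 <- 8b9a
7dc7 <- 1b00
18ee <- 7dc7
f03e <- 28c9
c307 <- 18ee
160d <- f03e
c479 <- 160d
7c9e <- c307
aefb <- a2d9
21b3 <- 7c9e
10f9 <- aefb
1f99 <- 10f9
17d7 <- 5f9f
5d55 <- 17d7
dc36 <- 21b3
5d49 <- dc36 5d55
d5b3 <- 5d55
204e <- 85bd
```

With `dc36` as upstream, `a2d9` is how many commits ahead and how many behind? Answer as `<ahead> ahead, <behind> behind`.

0 ahead, 11 behind

Reachable from a2d9: {6c60, a2d9}.
Reachable from dc36: {18ee, 1b00, 21b3, 28c9, 5f9f, 6c60, 7c9e, 7dc7, 85bd, 8b9a, a2d9, c307, dc36}.
Only in a2d9's history (ahead): {} — 0.
Only in dc36's history (behind): {18ee, 1b00, 21b3, 28c9, 5f9f, 7c9e, 7dc7, 85bd, 8b9a, c307, dc36} — 11.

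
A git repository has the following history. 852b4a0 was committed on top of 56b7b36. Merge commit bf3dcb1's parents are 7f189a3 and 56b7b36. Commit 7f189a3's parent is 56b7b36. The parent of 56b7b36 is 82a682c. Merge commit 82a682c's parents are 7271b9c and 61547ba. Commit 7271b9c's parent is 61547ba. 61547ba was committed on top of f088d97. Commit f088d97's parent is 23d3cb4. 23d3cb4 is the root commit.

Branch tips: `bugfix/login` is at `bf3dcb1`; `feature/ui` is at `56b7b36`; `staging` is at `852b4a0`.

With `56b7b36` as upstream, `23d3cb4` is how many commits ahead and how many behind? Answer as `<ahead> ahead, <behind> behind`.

0 ahead, 5 behind

Reachable from 23d3cb4: {23d3cb4}.
Reachable from 56b7b36: {23d3cb4, 56b7b36, 61547ba, 7271b9c, 82a682c, f088d97}.
Only in 23d3cb4's history (ahead): {} — 0.
Only in 56b7b36's history (behind): {56b7b36, 61547ba, 7271b9c, 82a682c, f088d97} — 5.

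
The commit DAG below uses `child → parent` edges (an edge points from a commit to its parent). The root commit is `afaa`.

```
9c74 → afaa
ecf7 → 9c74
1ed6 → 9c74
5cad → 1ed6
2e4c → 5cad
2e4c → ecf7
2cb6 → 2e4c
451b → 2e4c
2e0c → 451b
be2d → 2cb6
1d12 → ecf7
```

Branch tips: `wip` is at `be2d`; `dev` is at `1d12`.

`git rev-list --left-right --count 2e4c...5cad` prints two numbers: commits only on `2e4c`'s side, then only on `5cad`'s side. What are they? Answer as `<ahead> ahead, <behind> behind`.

2 ahead, 0 behind

Reachable from 2e4c: {1ed6, 2e4c, 5cad, 9c74, afaa, ecf7}.
Reachable from 5cad: {1ed6, 5cad, 9c74, afaa}.
Only in 2e4c's history (ahead): {2e4c, ecf7} — 2.
Only in 5cad's history (behind): {} — 0.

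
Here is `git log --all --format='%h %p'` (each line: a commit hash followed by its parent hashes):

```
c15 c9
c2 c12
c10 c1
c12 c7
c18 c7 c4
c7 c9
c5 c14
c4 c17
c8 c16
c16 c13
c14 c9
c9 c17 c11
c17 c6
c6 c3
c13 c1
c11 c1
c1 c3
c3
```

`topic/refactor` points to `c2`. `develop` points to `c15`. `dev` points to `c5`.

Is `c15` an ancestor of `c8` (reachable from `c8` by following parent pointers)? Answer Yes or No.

Ancestors of c8: {c1, c13, c16, c3, c8}.
c15 is not in that set, so it is not an ancestor of c8.

No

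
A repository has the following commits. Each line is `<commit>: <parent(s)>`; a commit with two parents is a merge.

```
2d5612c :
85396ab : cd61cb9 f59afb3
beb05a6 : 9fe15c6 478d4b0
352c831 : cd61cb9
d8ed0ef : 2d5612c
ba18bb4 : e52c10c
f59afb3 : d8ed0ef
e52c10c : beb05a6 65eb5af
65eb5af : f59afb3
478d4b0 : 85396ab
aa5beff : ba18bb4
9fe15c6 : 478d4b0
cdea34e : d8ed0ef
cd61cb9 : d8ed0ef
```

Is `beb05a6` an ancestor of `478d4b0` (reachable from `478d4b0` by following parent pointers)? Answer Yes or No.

No

Ancestors of 478d4b0: {2d5612c, 478d4b0, 85396ab, cd61cb9, d8ed0ef, f59afb3}.
beb05a6 is not in that set, so it is not an ancestor of 478d4b0.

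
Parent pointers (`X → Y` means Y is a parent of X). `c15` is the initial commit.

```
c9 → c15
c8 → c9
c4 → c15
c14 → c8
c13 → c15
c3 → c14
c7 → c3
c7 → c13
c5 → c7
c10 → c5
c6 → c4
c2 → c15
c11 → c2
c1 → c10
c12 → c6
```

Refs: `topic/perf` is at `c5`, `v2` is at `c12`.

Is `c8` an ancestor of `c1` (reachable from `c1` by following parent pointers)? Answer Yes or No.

Yes

Ancestors of c1 (commits reachable by following parents): {c1, c10, c13, c14, c15, c3, c5, c7, c8, c9}.
c8 is in that set, so it is an ancestor of c1.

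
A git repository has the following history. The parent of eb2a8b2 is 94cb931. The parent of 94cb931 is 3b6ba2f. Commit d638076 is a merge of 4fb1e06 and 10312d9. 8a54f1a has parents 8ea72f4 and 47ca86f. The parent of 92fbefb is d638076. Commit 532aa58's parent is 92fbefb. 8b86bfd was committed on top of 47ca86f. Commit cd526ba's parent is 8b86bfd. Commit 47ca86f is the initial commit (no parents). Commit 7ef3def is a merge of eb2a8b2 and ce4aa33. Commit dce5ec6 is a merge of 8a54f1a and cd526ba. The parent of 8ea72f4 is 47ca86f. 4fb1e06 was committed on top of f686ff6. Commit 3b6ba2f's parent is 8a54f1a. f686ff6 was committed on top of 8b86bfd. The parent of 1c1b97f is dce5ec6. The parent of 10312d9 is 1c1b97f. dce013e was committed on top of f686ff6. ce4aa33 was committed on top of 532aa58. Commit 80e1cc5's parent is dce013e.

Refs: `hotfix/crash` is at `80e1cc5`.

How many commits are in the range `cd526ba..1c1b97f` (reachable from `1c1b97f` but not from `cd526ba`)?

Reachable from 1c1b97f: {1c1b97f, 47ca86f, 8a54f1a, 8b86bfd, 8ea72f4, cd526ba, dce5ec6}.
Reachable from cd526ba: {47ca86f, 8b86bfd, cd526ba}.
In 1c1b97f's history but not cd526ba's: {1c1b97f, 8a54f1a, 8ea72f4, dce5ec6} — 4 commits.

4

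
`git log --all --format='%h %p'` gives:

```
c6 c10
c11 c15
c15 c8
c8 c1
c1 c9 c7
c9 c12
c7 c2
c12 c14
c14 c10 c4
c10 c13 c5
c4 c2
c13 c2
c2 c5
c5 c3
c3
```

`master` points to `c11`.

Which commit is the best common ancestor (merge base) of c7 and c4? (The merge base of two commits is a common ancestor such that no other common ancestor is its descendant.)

c2

Ancestors of c7: {c2, c3, c5, c7}.
Ancestors of c4: {c2, c3, c4, c5}.
Common ancestors: {c2, c3, c5}.
Among these, c2 is not an ancestor of any other common ancestor — it is the merge base.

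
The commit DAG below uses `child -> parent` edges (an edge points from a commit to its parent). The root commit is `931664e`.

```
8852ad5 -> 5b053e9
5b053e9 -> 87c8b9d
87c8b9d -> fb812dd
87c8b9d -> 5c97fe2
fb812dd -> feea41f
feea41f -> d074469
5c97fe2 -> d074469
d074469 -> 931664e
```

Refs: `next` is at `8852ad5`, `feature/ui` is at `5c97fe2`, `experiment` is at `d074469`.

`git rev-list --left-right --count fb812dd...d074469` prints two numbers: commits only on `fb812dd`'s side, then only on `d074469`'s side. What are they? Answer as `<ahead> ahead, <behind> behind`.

Reachable from fb812dd: {931664e, d074469, fb812dd, feea41f}.
Reachable from d074469: {931664e, d074469}.
Only in fb812dd's history (ahead): {fb812dd, feea41f} — 2.
Only in d074469's history (behind): {} — 0.

2 ahead, 0 behind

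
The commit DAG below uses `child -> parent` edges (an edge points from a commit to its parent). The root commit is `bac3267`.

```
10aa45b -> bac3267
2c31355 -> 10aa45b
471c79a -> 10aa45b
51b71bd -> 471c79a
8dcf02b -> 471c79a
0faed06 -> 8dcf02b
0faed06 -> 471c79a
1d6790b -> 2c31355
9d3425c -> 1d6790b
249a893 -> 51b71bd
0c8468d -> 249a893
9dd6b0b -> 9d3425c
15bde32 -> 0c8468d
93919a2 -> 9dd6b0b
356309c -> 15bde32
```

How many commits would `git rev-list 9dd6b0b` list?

Walking parent pointers from 9dd6b0b: reachable set = {10aa45b, 1d6790b, 2c31355, 9d3425c, 9dd6b0b, bac3267}.
That is 6 commits.

6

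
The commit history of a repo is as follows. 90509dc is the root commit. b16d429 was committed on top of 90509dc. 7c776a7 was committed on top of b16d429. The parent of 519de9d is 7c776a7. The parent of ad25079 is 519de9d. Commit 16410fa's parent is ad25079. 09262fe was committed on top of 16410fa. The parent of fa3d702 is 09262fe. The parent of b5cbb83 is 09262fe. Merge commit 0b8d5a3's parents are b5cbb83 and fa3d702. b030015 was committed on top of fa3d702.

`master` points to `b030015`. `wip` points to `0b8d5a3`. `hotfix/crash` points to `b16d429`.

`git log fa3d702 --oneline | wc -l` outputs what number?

Walking parent pointers from fa3d702: reachable set = {09262fe, 16410fa, 519de9d, 7c776a7, 90509dc, ad25079, b16d429, fa3d702}.
That is 8 commits.

8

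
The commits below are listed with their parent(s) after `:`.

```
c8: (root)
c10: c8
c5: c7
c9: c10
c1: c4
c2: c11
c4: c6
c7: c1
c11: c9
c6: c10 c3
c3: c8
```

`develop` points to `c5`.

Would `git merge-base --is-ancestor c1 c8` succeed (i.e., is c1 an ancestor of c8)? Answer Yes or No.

No

Ancestors of c8: {c8}.
c1 is not in that set, so it is not an ancestor of c8.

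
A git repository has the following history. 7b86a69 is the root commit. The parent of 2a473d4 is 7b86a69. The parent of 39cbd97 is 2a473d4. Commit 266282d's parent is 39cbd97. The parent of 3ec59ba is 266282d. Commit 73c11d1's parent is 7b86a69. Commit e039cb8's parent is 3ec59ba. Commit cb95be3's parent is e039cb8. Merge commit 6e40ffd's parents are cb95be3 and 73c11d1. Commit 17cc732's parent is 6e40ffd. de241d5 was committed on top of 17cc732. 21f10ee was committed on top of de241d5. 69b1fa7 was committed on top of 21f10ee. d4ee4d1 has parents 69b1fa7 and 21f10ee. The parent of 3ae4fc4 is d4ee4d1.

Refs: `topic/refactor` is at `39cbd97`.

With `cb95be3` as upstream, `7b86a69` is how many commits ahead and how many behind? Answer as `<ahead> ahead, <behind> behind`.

0 ahead, 6 behind

Reachable from 7b86a69: {7b86a69}.
Reachable from cb95be3: {266282d, 2a473d4, 39cbd97, 3ec59ba, 7b86a69, cb95be3, e039cb8}.
Only in 7b86a69's history (ahead): {} — 0.
Only in cb95be3's history (behind): {266282d, 2a473d4, 39cbd97, 3ec59ba, cb95be3, e039cb8} — 6.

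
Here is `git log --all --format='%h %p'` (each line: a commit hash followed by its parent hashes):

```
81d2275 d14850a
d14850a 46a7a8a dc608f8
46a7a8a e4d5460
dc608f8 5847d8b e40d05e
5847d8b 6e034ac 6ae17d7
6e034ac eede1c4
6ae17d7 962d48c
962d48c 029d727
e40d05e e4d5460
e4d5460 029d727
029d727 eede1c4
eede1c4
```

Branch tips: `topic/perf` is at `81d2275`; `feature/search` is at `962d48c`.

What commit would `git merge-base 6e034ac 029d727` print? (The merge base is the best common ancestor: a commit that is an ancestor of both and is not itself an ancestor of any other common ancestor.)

Ancestors of 6e034ac: {6e034ac, eede1c4}.
Ancestors of 029d727: {029d727, eede1c4}.
Common ancestors: {eede1c4}.
The only common ancestor is eede1c4, so it is the merge base.

eede1c4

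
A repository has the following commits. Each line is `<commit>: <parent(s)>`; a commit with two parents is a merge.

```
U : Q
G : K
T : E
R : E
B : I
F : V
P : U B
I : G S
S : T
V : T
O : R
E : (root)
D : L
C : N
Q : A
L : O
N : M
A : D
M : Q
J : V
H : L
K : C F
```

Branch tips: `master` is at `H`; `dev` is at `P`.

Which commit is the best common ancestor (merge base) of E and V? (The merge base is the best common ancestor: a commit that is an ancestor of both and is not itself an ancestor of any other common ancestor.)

E

Ancestors of E: {E}.
Ancestors of V: {E, T, V}.
Common ancestors: {E}.
The only common ancestor is E, so it is the merge base.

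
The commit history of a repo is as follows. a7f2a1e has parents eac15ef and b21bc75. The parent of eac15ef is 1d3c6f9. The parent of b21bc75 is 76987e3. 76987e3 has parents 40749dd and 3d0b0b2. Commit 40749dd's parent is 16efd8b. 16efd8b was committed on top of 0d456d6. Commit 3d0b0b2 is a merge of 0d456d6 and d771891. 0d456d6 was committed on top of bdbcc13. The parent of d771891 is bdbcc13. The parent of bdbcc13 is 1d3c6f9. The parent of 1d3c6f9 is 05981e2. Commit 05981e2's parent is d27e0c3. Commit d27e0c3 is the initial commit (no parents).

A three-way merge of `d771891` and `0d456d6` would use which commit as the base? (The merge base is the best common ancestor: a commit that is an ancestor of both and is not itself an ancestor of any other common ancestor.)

Ancestors of d771891: {05981e2, 1d3c6f9, bdbcc13, d27e0c3, d771891}.
Ancestors of 0d456d6: {05981e2, 0d456d6, 1d3c6f9, bdbcc13, d27e0c3}.
Common ancestors: {05981e2, 1d3c6f9, bdbcc13, d27e0c3}.
Among these, bdbcc13 is not an ancestor of any other common ancestor — it is the merge base.

bdbcc13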